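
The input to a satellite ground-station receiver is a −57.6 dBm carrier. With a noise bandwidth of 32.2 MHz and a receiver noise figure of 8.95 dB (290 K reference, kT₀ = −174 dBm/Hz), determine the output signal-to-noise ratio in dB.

32.4 dB

Noise floor: N = −174 + 10 log₁₀(B) + NF
10 log₁₀(3.22×10⁷) = 75.08 dB
N = −174 + 75.08 + 8.95 = −89.97 dBm
SNR = P_sig − N = −57.6 − (−89.97) = 32.37 dB → 32.4 dB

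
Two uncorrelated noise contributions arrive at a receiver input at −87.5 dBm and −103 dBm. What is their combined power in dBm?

−87.4 dBm

Convert to linear, add, convert back:
P₁ = 1.78×10⁻¹² W, P₂ = 5.01×10⁻¹⁴ W
P_tot = 1.83×10⁻¹² W → 10 log₁₀(P_tot / 10⁻³) = −87.4 dBm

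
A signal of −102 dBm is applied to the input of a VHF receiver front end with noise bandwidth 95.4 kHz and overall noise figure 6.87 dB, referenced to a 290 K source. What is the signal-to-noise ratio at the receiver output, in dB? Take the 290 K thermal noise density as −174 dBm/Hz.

15.3 dB

Noise floor: N = −174 + 10 log₁₀(B) + NF
10 log₁₀(9.54×10⁴) = 49.8 dB
N = −174 + 49.8 + 6.87 = −117.33 dBm
SNR = P_sig − N = −102 − (−117.33) = 15.33 dB → 15.3 dB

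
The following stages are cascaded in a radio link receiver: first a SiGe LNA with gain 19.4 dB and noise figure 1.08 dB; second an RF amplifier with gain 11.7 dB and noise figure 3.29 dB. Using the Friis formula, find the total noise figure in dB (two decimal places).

1.12 dB

Convert to linear (a loss of L dB is a gain of −L dB): F_i = 10^(NF_i/10), G_i = 10^(G_i,dB/10)
  Stage 1: F_1 = 10^(1.08/10) = 1.282, G_1 = 10^(19.4/10) = 87.10
  Stage 2: F_2 = 10^(3.29/10) = 2.133, G_2 = 10^(11.7/10) = 14.79
Friis cascade:
  F = 1.282 + (2.133 − 1)/87.10 = 1.295
NF = 10 log₁₀(1.295) = 1.12 dB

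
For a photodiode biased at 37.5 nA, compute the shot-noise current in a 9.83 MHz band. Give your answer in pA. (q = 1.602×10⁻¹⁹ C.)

I_n = √(2qI·B)
2qI·B = 2 × 1.602×10⁻¹⁹ × 3.75×10⁻⁸ × 9.83×10⁶ = 1.18×10⁻¹⁹ A²
I_n = √(1.18×10⁻¹⁹) = 3.44×10⁻¹⁰ A = 344 pA

344 pA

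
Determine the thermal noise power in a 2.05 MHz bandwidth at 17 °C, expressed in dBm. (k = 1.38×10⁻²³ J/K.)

T = 17 °C + 273.15 = 290.15 K
P_n = kTB = 1.38×10⁻²³ × 290.15 × 2.05×10⁶ = 8.21×10⁻¹⁵ W
In dBm: 10 log₁₀(8.21×10⁻¹⁵ / 10⁻³) = −110.9 dBm

−110.9 dBm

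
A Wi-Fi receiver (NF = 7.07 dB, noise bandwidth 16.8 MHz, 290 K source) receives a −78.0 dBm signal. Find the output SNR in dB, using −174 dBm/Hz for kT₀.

16.7 dB

Noise floor: N = −174 + 10 log₁₀(B) + NF
10 log₁₀(1.68×10⁷) = 72.25 dB
N = −174 + 72.25 + 7.07 = −94.68 dBm
SNR = P_sig − N = −78.0 − (−94.68) = 16.68 dB → 16.7 dB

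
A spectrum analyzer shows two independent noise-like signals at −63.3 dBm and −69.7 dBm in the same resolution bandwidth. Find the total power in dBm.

Convert to linear, add, convert back:
P₁ = 4.68×10⁻¹⁰ W, P₂ = 1.07×10⁻¹⁰ W
P_tot = 5.75×10⁻¹⁰ W → 10 log₁₀(P_tot / 10⁻³) = −62.4 dBm

−62.4 dBm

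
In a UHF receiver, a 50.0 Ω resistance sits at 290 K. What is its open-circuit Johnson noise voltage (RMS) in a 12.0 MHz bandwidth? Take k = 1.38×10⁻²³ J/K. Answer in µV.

V_n = √(4kTRB)
4kTRB = 4 × 1.38×10⁻²³ × 290 × 5.00×10¹ × 1.20×10⁷ = 9.60×10⁻¹² V²
V_n = √(9.60×10⁻¹²) = 3.10×10⁻⁶ V = 3.10 µV

3.10 µV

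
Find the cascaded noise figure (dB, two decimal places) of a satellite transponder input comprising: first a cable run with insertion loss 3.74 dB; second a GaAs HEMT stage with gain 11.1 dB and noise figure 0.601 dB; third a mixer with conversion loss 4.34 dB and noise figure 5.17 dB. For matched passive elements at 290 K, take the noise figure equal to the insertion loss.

Convert to linear (a loss of L dB is a gain of −L dB): F_i = 10^(NF_i/10), G_i = 10^(G_i,dB/10)
  Stage 1: F_1 = 10^(3.74/10) = 2.366, G_1 = 10^(−3.74/10) = 0.4227
  Stage 2: F_2 = 10^(0.601/10) = 1.148, G_2 = 10^(11.1/10) = 12.88
  Stage 3: F_3 = 10^(5.17/10) = 3.289, G_3 = 10^(−4.34/10) = 0.3681
Friis cascade:
  F = 2.366 + (1.148 − 1)/0.4227 + (3.289 − 1)/5.445 = 3.137
NF = 10 log₁₀(3.137) = 4.97 dB

4.97 dB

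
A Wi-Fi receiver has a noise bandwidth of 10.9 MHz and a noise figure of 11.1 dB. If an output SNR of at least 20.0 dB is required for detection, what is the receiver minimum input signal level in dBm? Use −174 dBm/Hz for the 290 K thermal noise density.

Sensitivity = −174 + 10 log₁₀(B) + NF + SNR_min
= −174 + 70.37 + 11.1 + 20.0
= −72.53 dBm → −72.5 dBm

−72.5 dBm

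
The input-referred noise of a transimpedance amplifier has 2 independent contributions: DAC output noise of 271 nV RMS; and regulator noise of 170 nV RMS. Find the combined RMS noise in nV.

320 nV

Uncorrelated sources add in power (mean-square): V_tot = √(ΣV_i²)
V_tot = √[(2.71×10⁻⁷)² + (1.70×10⁻⁷)²] = 3.20×10⁻⁷ V = 320 nV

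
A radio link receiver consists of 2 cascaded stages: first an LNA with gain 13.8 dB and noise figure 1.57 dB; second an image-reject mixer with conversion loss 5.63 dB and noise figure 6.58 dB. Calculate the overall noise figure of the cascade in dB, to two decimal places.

2.00 dB

Convert to linear (a loss of L dB is a gain of −L dB): F_i = 10^(NF_i/10), G_i = 10^(G_i,dB/10)
  Stage 1: F_1 = 10^(1.57/10) = 1.435, G_1 = 10^(13.8/10) = 23.99
  Stage 2: F_2 = 10^(6.58/10) = 4.550, G_2 = 10^(−5.63/10) = 0.2735
Friis cascade:
  F = 1.435 + (4.550 − 1)/23.99 = 1.583
NF = 10 log₁₀(1.583) = 2.00 dB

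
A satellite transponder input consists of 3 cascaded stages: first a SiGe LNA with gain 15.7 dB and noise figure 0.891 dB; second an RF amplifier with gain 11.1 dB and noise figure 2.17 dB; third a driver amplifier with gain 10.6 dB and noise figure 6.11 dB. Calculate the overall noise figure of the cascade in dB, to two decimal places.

Convert to linear (a loss of L dB is a gain of −L dB): F_i = 10^(NF_i/10), G_i = 10^(G_i,dB/10)
  Stage 1: F_1 = 10^(0.891/10) = 1.228, G_1 = 10^(15.7/10) = 37.15
  Stage 2: F_2 = 10^(2.17/10) = 1.648, G_2 = 10^(11.1/10) = 12.88
  Stage 3: F_3 = 10^(6.11/10) = 4.083, G_3 = 10^(10.6/10) = 11.48
Friis cascade:
  F = 1.228 + (1.648 − 1)/37.15 + (4.083 − 1)/478.6 = 1.252
NF = 10 log₁₀(1.252) = 0.97 dB

0.97 dB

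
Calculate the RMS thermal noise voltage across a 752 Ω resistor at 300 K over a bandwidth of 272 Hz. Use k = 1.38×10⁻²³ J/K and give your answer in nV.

58.2 nV

V_n = √(4kTRB)
4kTRB = 4 × 1.38×10⁻²³ × 300 × 7.52×10² × 2.72×10² = 3.39×10⁻¹⁵ V²
V_n = √(3.39×10⁻¹⁵) = 5.82×10⁻⁸ V = 58.2 nV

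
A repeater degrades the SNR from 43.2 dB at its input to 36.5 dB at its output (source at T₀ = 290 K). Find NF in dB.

6.7 dB

NF (dB) = SNR_in(dB) − SNR_out(dB) when the source is at T₀
NF = 43.2 − 36.5 = 6.7 dB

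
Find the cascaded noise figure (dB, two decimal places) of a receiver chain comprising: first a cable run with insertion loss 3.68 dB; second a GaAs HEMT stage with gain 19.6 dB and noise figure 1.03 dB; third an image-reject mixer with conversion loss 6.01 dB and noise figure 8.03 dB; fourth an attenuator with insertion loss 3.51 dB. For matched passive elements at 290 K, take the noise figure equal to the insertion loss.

5.08 dB

Convert to linear (a loss of L dB is a gain of −L dB): F_i = 10^(NF_i/10), G_i = 10^(G_i,dB/10)
  Stage 1: F_1 = 10^(3.68/10) = 2.333, G_1 = 10^(−3.68/10) = 0.4285
  Stage 2: F_2 = 10^(1.03/10) = 1.268, G_2 = 10^(19.6/10) = 91.20
  Stage 3: F_3 = 10^(8.03/10) = 6.353, G_3 = 10^(−6.01/10) = 0.2506
  Stage 4: F_4 = 10^(3.51/10) = 2.244, G_4 = 10^(−3.51/10) = 0.4457
Friis cascade:
  F = 2.333 + (1.268 − 1)/0.4285 + (6.353 − 1)/39.08 + (2.244 − 1)/9.795 = 3.222
NF = 10 log₁₀(3.222) = 5.08 dB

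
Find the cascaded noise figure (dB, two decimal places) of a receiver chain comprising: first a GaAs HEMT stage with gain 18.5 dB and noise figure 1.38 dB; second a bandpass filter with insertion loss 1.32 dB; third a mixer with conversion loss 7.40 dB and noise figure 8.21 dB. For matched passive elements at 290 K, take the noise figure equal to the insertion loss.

1.72 dB

Convert to linear (a loss of L dB is a gain of −L dB): F_i = 10^(NF_i/10), G_i = 10^(G_i,dB/10)
  Stage 1: F_1 = 10^(1.38/10) = 1.374, G_1 = 10^(18.5/10) = 70.79
  Stage 2: F_2 = 10^(1.32/10) = 1.355, G_2 = 10^(−1.32/10) = 0.7379
  Stage 3: F_3 = 10^(8.21/10) = 6.622, G_3 = 10^(−7.40/10) = 0.1820
Friis cascade:
  F = 1.374 + (1.355 − 1)/70.79 + (6.622 − 1)/52.24 = 1.487
NF = 10 log₁₀(1.487) = 1.72 dB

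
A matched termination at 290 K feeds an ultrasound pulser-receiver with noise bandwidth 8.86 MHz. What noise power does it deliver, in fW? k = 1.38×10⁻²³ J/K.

35.5 fW

P_n = kTB = 1.38×10⁻²³ × 290 × 8.86×10⁶ = 3.55×10⁻¹⁴ W = 35.5 fW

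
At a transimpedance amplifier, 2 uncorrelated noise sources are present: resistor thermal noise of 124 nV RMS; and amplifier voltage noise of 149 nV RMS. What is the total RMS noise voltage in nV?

Uncorrelated sources add in power (mean-square): V_tot = √(ΣV_i²)
V_tot = √[(1.24×10⁻⁷)² + (1.49×10⁻⁷)²] = 1.94×10⁻⁷ V = 194 nV

194 nV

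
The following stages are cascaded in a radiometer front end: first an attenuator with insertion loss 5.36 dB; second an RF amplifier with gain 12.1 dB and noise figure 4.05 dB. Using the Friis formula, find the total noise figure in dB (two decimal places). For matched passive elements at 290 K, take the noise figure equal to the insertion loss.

Convert to linear (a loss of L dB is a gain of −L dB): F_i = 10^(NF_i/10), G_i = 10^(G_i,dB/10)
  Stage 1: F_1 = 10^(5.36/10) = 3.436, G_1 = 10^(−5.36/10) = 0.2911
  Stage 2: F_2 = 10^(4.05/10) = 2.541, G_2 = 10^(12.1/10) = 16.22
Friis cascade:
  F = 3.436 + (2.541 − 1)/0.2911 = 8.730
NF = 10 log₁₀(8.730) = 9.41 dB

9.41 dB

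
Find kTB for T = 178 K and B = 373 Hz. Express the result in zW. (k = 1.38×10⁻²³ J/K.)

P_n = kTB = 1.38×10⁻²³ × 178 × 3.73×10² = 9.16×10⁻¹⁹ W = 916 zW

916 zW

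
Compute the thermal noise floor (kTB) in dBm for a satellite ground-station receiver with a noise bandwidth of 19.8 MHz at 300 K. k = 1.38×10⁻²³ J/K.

P_n = kTB = 1.38×10⁻²³ × 300 × 1.98×10⁷ = 8.20×10⁻¹⁴ W
In dBm: 10 log₁₀(8.20×10⁻¹⁴ / 10⁻³) = −100.9 dBm

−100.9 dBm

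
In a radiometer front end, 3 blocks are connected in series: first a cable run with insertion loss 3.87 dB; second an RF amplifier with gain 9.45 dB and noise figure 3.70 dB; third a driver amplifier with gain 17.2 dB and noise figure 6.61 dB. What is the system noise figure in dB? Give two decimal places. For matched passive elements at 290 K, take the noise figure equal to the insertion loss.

8.26 dB

Convert to linear (a loss of L dB is a gain of −L dB): F_i = 10^(NF_i/10), G_i = 10^(G_i,dB/10)
  Stage 1: F_1 = 10^(3.87/10) = 2.438, G_1 = 10^(−3.87/10) = 0.4102
  Stage 2: F_2 = 10^(3.70/10) = 2.344, G_2 = 10^(9.45/10) = 8.810
  Stage 3: F_3 = 10^(6.61/10) = 4.581, G_3 = 10^(17.2/10) = 52.48
Friis cascade:
  F = 2.438 + (2.344 − 1)/0.4102 + (4.581 − 1)/3.614 = 6.706
NF = 10 log₁₀(6.706) = 8.26 dB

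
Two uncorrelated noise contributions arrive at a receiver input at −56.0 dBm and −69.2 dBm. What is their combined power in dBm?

−55.8 dBm

Convert to linear, add, convert back:
P₁ = 2.51×10⁻⁹ W, P₂ = 1.20×10⁻¹⁰ W
P_tot = 2.63×10⁻⁹ W → 10 log₁₀(P_tot / 10⁻³) = −55.8 dBm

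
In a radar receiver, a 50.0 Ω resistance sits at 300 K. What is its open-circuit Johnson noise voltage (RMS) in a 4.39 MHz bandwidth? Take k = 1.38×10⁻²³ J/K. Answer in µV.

V_n = √(4kTRB)
4kTRB = 4 × 1.38×10⁻²³ × 300 × 5.00×10¹ × 4.39×10⁶ = 3.63×10⁻¹² V²
V_n = √(3.63×10⁻¹²) = 1.91×10⁻⁶ V = 1.91 µV

1.91 µV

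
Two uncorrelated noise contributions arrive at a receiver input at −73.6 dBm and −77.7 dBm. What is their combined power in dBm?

−72.2 dBm

Convert to linear, add, convert back:
P₁ = 4.37×10⁻¹¹ W, P₂ = 1.70×10⁻¹¹ W
P_tot = 6.06×10⁻¹¹ W → 10 log₁₀(P_tot / 10⁻³) = −72.2 dBm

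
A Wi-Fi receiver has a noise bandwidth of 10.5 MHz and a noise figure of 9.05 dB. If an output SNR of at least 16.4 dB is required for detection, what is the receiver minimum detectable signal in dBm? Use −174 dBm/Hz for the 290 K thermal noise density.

Sensitivity = −174 + 10 log₁₀(B) + NF + SNR_min
= −174 + 70.21 + 9.05 + 16.4
= −78.34 dBm → −78.3 dBm

−78.3 dBm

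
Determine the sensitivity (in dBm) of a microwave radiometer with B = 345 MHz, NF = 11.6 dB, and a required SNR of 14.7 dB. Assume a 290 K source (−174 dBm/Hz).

−62.3 dBm

Sensitivity = −174 + 10 log₁₀(B) + NF + SNR_min
= −174 + 85.38 + 11.6 + 14.7
= −62.32 dBm → −62.3 dBm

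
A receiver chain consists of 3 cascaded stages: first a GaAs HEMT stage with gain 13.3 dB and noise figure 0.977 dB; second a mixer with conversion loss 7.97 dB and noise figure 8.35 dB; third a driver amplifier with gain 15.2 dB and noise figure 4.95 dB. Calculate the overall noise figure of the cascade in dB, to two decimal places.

Convert to linear (a loss of L dB is a gain of −L dB): F_i = 10^(NF_i/10), G_i = 10^(G_i,dB/10)
  Stage 1: F_1 = 10^(0.977/10) = 1.252, G_1 = 10^(13.3/10) = 21.38
  Stage 2: F_2 = 10^(8.35/10) = 6.839, G_2 = 10^(−7.97/10) = 0.1596
  Stage 3: F_3 = 10^(4.95/10) = 3.126, G_3 = 10^(15.2/10) = 33.11
Friis cascade:
  F = 1.252 + (6.839 − 1)/21.38 + (3.126 − 1)/3.412 = 2.149
NF = 10 log₁₀(2.149) = 3.32 dB

3.32 dB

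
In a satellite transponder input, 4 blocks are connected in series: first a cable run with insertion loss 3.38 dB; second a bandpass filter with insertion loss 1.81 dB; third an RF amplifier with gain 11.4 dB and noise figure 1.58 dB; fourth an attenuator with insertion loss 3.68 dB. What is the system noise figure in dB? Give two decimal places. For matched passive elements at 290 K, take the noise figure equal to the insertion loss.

Convert to linear (a loss of L dB is a gain of −L dB): F_i = 10^(NF_i/10), G_i = 10^(G_i,dB/10)
  Stage 1: F_1 = 10^(3.38/10) = 2.178, G_1 = 10^(−3.38/10) = 0.4592
  Stage 2: F_2 = 10^(1.81/10) = 1.517, G_2 = 10^(−1.81/10) = 0.6592
  Stage 3: F_3 = 10^(1.58/10) = 1.439, G_3 = 10^(11.4/10) = 13.80
  Stage 4: F_4 = 10^(3.68/10) = 2.333, G_4 = 10^(−3.68/10) = 0.4285
Friis cascade:
  F = 2.178 + (1.517 − 1)/0.4592 + (1.439 − 1)/0.3027 + (2.333 − 1)/4.178 = 5.072
NF = 10 log₁₀(5.072) = 7.05 dB

7.05 dB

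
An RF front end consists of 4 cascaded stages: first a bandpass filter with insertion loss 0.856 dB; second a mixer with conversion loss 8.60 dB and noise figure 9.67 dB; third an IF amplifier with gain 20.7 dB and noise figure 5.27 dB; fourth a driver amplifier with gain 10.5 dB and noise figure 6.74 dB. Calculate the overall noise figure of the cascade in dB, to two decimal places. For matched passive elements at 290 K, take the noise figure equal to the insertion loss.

Convert to linear (a loss of L dB is a gain of −L dB): F_i = 10^(NF_i/10), G_i = 10^(G_i,dB/10)
  Stage 1: F_1 = 10^(0.856/10) = 1.218, G_1 = 10^(−0.856/10) = 0.8211
  Stage 2: F_2 = 10^(9.67/10) = 9.268, G_2 = 10^(−8.60/10) = 0.1380
  Stage 3: F_3 = 10^(5.27/10) = 3.365, G_3 = 10^(20.7/10) = 117.5
  Stage 4: F_4 = 10^(6.74/10) = 4.721, G_4 = 10^(10.5/10) = 11.22
Friis cascade:
  F = 1.218 + (9.268 − 1)/0.8211 + (3.365 − 1)/0.1133 + (4.721 − 1)/13.32 = 32.43
NF = 10 log₁₀(32.43) = 15.11 dB

15.11 dB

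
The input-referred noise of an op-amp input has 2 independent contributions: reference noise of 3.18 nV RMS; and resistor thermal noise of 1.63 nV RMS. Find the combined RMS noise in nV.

Uncorrelated sources add in power (mean-square): V_tot = √(ΣV_i²)
V_tot = √[(3.18×10⁻⁹)² + (1.63×10⁻⁹)²] = 3.57×10⁻⁹ V = 3.57 nV

3.57 nV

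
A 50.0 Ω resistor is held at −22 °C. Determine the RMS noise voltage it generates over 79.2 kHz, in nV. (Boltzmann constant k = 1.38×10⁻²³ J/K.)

T = −22 °C + 273.15 = 251.15 K
V_n = √(4kTRB)
4kTRB = 4 × 1.38×10⁻²³ × 251.15 × 5.00×10¹ × 7.92×10⁴ = 5.49×10⁻¹⁴ V²
V_n = √(5.49×10⁻¹⁴) = 2.34×10⁻⁷ V = 234 nV

234 nV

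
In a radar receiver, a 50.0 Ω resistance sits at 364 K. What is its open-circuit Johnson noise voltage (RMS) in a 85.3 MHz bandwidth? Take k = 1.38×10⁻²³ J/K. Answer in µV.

V_n = √(4kTRB)
4kTRB = 4 × 1.38×10⁻²³ × 364 × 5.00×10¹ × 8.53×10⁷ = 8.57×10⁻¹¹ V²
V_n = √(8.57×10⁻¹¹) = 9.26×10⁻⁶ V = 9.26 µV

9.26 µV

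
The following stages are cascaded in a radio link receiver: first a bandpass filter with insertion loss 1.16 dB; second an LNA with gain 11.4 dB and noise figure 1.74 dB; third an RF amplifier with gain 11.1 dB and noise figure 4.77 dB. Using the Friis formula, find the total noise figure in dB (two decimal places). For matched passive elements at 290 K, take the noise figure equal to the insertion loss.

3.30 dB

Convert to linear (a loss of L dB is a gain of −L dB): F_i = 10^(NF_i/10), G_i = 10^(G_i,dB/10)
  Stage 1: F_1 = 10^(1.16/10) = 1.306, G_1 = 10^(−1.16/10) = 0.7656
  Stage 2: F_2 = 10^(1.74/10) = 1.493, G_2 = 10^(11.4/10) = 13.80
  Stage 3: F_3 = 10^(4.77/10) = 2.999, G_3 = 10^(11.1/10) = 12.88
Friis cascade:
  F = 1.306 + (1.493 − 1)/0.7656 + (2.999 − 1)/10.57 = 2.139
NF = 10 log₁₀(2.139) = 3.30 dB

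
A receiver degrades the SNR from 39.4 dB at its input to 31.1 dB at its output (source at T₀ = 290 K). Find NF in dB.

8.3 dB

NF (dB) = SNR_in(dB) − SNR_out(dB) when the source is at T₀
NF = 39.4 − 31.1 = 8.3 dB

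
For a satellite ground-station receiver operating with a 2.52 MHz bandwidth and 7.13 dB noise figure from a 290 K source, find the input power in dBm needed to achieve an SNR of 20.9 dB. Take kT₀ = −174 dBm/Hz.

Sensitivity = −174 + 10 log₁₀(B) + NF + SNR_min
= −174 + 64.01 + 7.13 + 20.9
= −81.96 dBm → −82.0 dBm

−82.0 dBm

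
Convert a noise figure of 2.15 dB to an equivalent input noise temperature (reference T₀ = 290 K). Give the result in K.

186 K

F = 10^(2.15/10) = 1.64059
T_e = (F − 1)·T₀ = (1.64059 − 1) × 290 = 186 K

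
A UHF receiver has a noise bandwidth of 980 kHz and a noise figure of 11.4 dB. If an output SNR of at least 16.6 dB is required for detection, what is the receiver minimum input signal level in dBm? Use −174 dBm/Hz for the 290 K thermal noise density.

Sensitivity = −174 + 10 log₁₀(B) + NF + SNR_min
= −174 + 59.91 + 11.4 + 16.6
= −86.09 dBm → −86.1 dBm

−86.1 dBm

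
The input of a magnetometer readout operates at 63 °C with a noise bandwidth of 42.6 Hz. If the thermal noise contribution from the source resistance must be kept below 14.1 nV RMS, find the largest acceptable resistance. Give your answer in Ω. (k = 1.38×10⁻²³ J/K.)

T = 63 °C + 273.15 = 336.15 K
Johnson–Nyquist: V_n = √(4kTRB) ⇒ R = V_n² / (4kTB)
4kTB = 4 × 1.38×10⁻²³ × 336.15 × 4.26×10¹ = 7.90×10⁻¹⁹
R = (1.41×10⁻⁸)² / 7.90×10⁻¹⁹ = 2.52×10² Ω = 252 Ω

252 Ω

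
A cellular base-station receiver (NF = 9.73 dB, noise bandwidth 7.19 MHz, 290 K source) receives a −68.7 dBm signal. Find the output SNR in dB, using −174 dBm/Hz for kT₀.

Noise floor: N = −174 + 10 log₁₀(B) + NF
10 log₁₀(7.19×10⁶) = 68.57 dB
N = −174 + 68.57 + 9.73 = −95.70 dBm
SNR = P_sig − N = −68.7 − (−95.70) = 27.00 dB → 27.0 dB

27.0 dB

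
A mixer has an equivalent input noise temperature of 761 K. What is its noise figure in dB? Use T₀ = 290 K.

5.59 dB

F = 1 + T_e/T₀ = 1 + 761/290 = 3.62414
NF = 10 log₁₀(3.62414) = 5.59 dB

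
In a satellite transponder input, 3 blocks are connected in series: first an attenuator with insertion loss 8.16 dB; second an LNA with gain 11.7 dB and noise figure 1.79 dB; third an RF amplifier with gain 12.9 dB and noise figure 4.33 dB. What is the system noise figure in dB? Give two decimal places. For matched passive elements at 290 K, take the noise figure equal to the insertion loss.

Convert to linear (a loss of L dB is a gain of −L dB): F_i = 10^(NF_i/10), G_i = 10^(G_i,dB/10)
  Stage 1: F_1 = 10^(8.16/10) = 6.546, G_1 = 10^(−8.16/10) = 0.1528
  Stage 2: F_2 = 10^(1.79/10) = 1.510, G_2 = 10^(11.7/10) = 14.79
  Stage 3: F_3 = 10^(4.33/10) = 2.710, G_3 = 10^(12.9/10) = 19.50
Friis cascade:
  F = 6.546 + (1.510 − 1)/0.1528 + (2.710 − 1)/2.259 = 10.64
NF = 10 log₁₀(10.64) = 10.27 dB

10.27 dB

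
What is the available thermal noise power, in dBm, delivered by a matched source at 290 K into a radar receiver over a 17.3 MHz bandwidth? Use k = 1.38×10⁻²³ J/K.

−101.6 dBm

P_n = kTB = 1.38×10⁻²³ × 290 × 1.73×10⁷ = 6.92×10⁻¹⁴ W
In dBm: 10 log₁₀(6.92×10⁻¹⁴ / 10⁻³) = −101.6 dBm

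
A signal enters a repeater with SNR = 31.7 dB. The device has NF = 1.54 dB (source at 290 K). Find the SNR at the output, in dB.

30.16 dB

By definition F = SNR_in/SNR_out, so in dB: SNR_out = SNR_in − NF
SNR_out = 31.7 − 1.54 = 30.16 dB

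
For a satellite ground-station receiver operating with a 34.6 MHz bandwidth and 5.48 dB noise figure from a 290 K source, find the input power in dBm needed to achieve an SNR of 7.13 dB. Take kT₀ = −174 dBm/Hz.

Sensitivity = −174 + 10 log₁₀(B) + NF + SNR_min
= −174 + 75.39 + 5.48 + 7.13
= −86.00 dBm → −86.0 dBm

−86.0 dBm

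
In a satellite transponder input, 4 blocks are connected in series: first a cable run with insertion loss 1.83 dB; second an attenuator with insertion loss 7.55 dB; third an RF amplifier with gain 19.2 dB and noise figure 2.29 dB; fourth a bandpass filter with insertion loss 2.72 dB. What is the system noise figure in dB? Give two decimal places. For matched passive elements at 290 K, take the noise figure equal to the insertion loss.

11.70 dB

Convert to linear (a loss of L dB is a gain of −L dB): F_i = 10^(NF_i/10), G_i = 10^(G_i,dB/10)
  Stage 1: F_1 = 10^(1.83/10) = 1.524, G_1 = 10^(−1.83/10) = 0.6561
  Stage 2: F_2 = 10^(7.55/10) = 5.689, G_2 = 10^(−7.55/10) = 0.1758
  Stage 3: F_3 = 10^(2.29/10) = 1.694, G_3 = 10^(19.2/10) = 83.18
  Stage 4: F_4 = 10^(2.72/10) = 1.871, G_4 = 10^(−2.72/10) = 0.5346
Friis cascade:
  F = 1.524 + (5.689 − 1)/0.6561 + (1.694 − 1)/0.1153 + (1.871 − 1)/9.594 = 14.78
NF = 10 log₁₀(14.78) = 11.70 dB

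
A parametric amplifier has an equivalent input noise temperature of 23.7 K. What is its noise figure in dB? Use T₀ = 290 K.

0.341 dB

F = 1 + T_e/T₀ = 1 + 23.7/290 = 1.08172
NF = 10 log₁₀(1.08172) = 0.341 dB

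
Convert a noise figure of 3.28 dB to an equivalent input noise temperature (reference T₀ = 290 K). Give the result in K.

F = 10^(3.28/10) = 2.12814
T_e = (F − 1)·T₀ = (2.12814 − 1) × 290 = 327 K

327 K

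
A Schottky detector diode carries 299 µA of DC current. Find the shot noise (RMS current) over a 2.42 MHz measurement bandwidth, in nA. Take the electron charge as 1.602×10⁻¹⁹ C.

I_n = √(2qI·B)
2qI·B = 2 × 1.602×10⁻¹⁹ × 2.99×10⁻⁴ × 2.42×10⁶ = 2.32×10⁻¹⁶ A²
I_n = √(2.32×10⁻¹⁶) = 1.52×10⁻⁸ A = 15.2 nA

15.2 nA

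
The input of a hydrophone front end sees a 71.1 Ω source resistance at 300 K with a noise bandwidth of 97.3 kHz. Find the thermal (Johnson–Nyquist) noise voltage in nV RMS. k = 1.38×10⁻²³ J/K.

V_n = √(4kTRB)
4kTRB = 4 × 1.38×10⁻²³ × 300 × 7.11×10¹ × 9.73×10⁴ = 1.15×10⁻¹³ V²
V_n = √(1.15×10⁻¹³) = 3.38×10⁻⁷ V = 338 nV

338 nV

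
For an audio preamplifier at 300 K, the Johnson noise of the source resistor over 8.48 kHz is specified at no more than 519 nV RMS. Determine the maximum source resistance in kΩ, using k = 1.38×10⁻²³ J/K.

1.92 kΩ

Johnson–Nyquist: V_n = √(4kTRB) ⇒ R = V_n² / (4kTB)
4kTB = 4 × 1.38×10⁻²³ × 300 × 8.48×10³ = 1.40×10⁻¹⁶
R = (5.19×10⁻⁷)² / 1.40×10⁻¹⁶ = 1.92×10³ Ω = 1.92 kΩ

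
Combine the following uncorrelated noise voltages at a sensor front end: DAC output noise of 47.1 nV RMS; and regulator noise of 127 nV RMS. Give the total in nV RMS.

Uncorrelated sources add in power (mean-square): V_tot = √(ΣV_i²)
V_tot = √[(4.71×10⁻⁸)² + (1.27×10⁻⁷)²] = 1.35×10⁻⁷ V = 135 nV

135 nV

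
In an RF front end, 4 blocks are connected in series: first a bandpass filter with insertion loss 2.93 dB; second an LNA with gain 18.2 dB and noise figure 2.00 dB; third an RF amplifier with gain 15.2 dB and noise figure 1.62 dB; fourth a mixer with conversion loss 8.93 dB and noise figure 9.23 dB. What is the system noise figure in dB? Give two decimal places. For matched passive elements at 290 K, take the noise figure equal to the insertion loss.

Convert to linear (a loss of L dB is a gain of −L dB): F_i = 10^(NF_i/10), G_i = 10^(G_i,dB/10)
  Stage 1: F_1 = 10^(2.93/10) = 1.963, G_1 = 10^(−2.93/10) = 0.5093
  Stage 2: F_2 = 10^(2.00/10) = 1.585, G_2 = 10^(18.2/10) = 66.07
  Stage 3: F_3 = 10^(1.62/10) = 1.452, G_3 = 10^(15.2/10) = 33.11
  Stage 4: F_4 = 10^(9.23/10) = 8.375, G_4 = 10^(−8.93/10) = 0.1279
Friis cascade:
  F = 1.963 + (1.585 − 1)/0.5093 + (1.452 − 1)/33.65 + (8.375 − 1)/1114 = 3.132
NF = 10 log₁₀(3.132) = 4.96 dB

4.96 dB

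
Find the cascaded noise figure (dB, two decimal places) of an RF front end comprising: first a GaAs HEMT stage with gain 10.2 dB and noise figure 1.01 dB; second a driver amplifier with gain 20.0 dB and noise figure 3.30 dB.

1.37 dB

Convert to linear (a loss of L dB is a gain of −L dB): F_i = 10^(NF_i/10), G_i = 10^(G_i,dB/10)
  Stage 1: F_1 = 10^(1.01/10) = 1.262, G_1 = 10^(10.2/10) = 10.47
  Stage 2: F_2 = 10^(3.30/10) = 2.138, G_2 = 10^(20.0/10) = 100.0
Friis cascade:
  F = 1.262 + (2.138 − 1)/10.47 = 1.371
NF = 10 log₁₀(1.371) = 1.37 dB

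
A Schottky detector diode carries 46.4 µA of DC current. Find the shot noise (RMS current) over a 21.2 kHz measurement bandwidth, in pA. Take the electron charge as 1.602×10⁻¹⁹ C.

I_n = √(2qI·B)
2qI·B = 2 × 1.602×10⁻¹⁹ × 4.64×10⁻⁵ × 2.12×10⁴ = 3.15×10⁻¹⁹ A²
I_n = √(3.15×10⁻¹⁹) = 5.61×10⁻¹⁰ A = 561 pA

561 pA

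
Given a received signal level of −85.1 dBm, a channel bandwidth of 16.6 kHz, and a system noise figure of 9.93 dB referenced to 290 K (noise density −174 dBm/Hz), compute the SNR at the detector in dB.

Noise floor: N = −174 + 10 log₁₀(B) + NF
10 log₁₀(1.66×10⁴) = 42.2 dB
N = −174 + 42.2 + 9.93 = −121.87 dBm
SNR = P_sig − N = −85.1 − (−121.87) = 36.77 dB → 36.8 dB

36.8 dB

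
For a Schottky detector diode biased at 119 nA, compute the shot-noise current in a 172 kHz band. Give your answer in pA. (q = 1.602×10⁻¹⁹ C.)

81.0 pA

I_n = √(2qI·B)
2qI·B = 2 × 1.602×10⁻¹⁹ × 1.19×10⁻⁷ × 1.72×10⁵ = 6.56×10⁻²¹ A²
I_n = √(6.56×10⁻²¹) = 8.10×10⁻¹¹ A = 81.0 pA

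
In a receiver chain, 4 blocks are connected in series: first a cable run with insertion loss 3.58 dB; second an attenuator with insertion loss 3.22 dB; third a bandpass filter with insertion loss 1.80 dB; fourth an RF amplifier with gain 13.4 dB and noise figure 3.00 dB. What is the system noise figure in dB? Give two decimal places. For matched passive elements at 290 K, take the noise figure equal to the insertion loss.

Convert to linear (a loss of L dB is a gain of −L dB): F_i = 10^(NF_i/10), G_i = 10^(G_i,dB/10)
  Stage 1: F_1 = 10^(3.58/10) = 2.280, G_1 = 10^(−3.58/10) = 0.4385
  Stage 2: F_2 = 10^(3.22/10) = 2.099, G_2 = 10^(−3.22/10) = 0.4764
  Stage 3: F_3 = 10^(1.80/10) = 1.514, G_3 = 10^(−1.80/10) = 0.6607
  Stage 4: F_4 = 10^(3.00/10) = 1.995, G_4 = 10^(13.4/10) = 21.88
Friis cascade:
  F = 2.280 + (2.099 − 1)/0.4385 + (1.514 − 1)/0.2089 + (1.995 − 1)/0.1380 = 14.45
NF = 10 log₁₀(14.45) = 11.60 dB

11.60 dB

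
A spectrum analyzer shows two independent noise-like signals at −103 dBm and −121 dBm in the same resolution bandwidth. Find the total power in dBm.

−102.9 dBm

Convert to linear, add, convert back:
P₁ = 5.01×10⁻¹⁴ W, P₂ = 7.94×10⁻¹⁶ W
P_tot = 5.09×10⁻¹⁴ W → 10 log₁₀(P_tot / 10⁻³) = −102.9 dBm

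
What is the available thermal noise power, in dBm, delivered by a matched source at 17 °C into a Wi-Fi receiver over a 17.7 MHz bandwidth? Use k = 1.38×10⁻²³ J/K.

T = 17 °C + 273.15 = 290.15 K
P_n = kTB = 1.38×10⁻²³ × 290.15 × 1.77×10⁷ = 7.09×10⁻¹⁴ W
In dBm: 10 log₁₀(7.09×10⁻¹⁴ / 10⁻³) = −101.5 dBm

−101.5 dBm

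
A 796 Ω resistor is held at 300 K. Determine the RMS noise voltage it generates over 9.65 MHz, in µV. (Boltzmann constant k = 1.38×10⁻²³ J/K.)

V_n = √(4kTRB)
4kTRB = 4 × 1.38×10⁻²³ × 300 × 7.96×10² × 9.65×10⁶ = 1.27×10⁻¹⁰ V²
V_n = √(1.27×10⁻¹⁰) = 1.13×10⁻⁵ V = 11.3 µV

11.3 µV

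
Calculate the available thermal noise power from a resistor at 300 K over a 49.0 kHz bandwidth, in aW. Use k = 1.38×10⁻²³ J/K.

203 aW

P_n = kTB = 1.38×10⁻²³ × 300 × 4.90×10⁴ = 2.03×10⁻¹⁶ W = 203 aW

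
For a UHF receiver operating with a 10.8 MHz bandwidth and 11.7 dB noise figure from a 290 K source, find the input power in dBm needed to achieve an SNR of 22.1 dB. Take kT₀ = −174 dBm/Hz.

−69.9 dBm

Sensitivity = −174 + 10 log₁₀(B) + NF + SNR_min
= −174 + 70.33 + 11.7 + 22.1
= −69.87 dBm → −69.9 dBm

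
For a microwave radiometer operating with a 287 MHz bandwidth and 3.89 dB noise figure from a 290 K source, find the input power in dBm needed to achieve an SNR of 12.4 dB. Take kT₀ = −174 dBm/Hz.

−73.1 dBm

Sensitivity = −174 + 10 log₁₀(B) + NF + SNR_min
= −174 + 84.58 + 3.89 + 12.4
= −73.13 dBm → −73.1 dBm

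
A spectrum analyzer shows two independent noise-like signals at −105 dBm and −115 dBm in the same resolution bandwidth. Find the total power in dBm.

Convert to linear, add, convert back:
P₁ = 3.16×10⁻¹⁴ W, P₂ = 3.16×10⁻¹⁵ W
P_tot = 3.48×10⁻¹⁴ W → 10 log₁₀(P_tot / 10⁻³) = −104.6 dBm

−104.6 dBm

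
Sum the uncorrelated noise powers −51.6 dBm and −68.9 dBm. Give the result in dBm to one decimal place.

Convert to linear, add, convert back:
P₁ = 6.92×10⁻⁹ W, P₂ = 1.29×10⁻¹⁰ W
P_tot = 7.05×10⁻⁹ W → 10 log₁₀(P_tot / 10⁻³) = −51.5 dBm

−51.5 dBm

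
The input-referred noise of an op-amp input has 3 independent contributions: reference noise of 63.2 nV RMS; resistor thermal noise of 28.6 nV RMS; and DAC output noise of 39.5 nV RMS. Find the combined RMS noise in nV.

79.8 nV

Uncorrelated sources add in power (mean-square): V_tot = √(ΣV_i²)
V_tot = √[(6.32×10⁻⁸)² + (2.86×10⁻⁸)² + (3.95×10⁻⁸)²] = 7.98×10⁻⁸ V = 79.8 nV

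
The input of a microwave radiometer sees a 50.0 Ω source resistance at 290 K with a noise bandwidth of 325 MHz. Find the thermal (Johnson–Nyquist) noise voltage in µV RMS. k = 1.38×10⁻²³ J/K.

16.1 µV

V_n = √(4kTRB)
4kTRB = 4 × 1.38×10⁻²³ × 290 × 5.00×10¹ × 3.25×10⁸ = 2.60×10⁻¹⁰ V²
V_n = √(2.60×10⁻¹⁰) = 1.61×10⁻⁵ V = 16.1 µV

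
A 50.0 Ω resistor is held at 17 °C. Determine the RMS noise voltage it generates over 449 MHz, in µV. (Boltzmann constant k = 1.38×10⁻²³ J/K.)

19.0 µV

T = 17 °C + 273.15 = 290.15 K
V_n = √(4kTRB)
4kTRB = 4 × 1.38×10⁻²³ × 290.15 × 5.00×10¹ × 4.49×10⁸ = 3.60×10⁻¹⁰ V²
V_n = √(3.60×10⁻¹⁰) = 1.90×10⁻⁵ V = 19.0 µV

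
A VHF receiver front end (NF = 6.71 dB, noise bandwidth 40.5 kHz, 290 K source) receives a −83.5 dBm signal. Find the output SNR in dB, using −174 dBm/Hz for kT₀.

37.7 dB

Noise floor: N = −174 + 10 log₁₀(B) + NF
10 log₁₀(4.05×10⁴) = 46.07 dB
N = −174 + 46.07 + 6.71 = −121.22 dBm
SNR = P_sig − N = −83.5 − (−121.22) = 37.72 dB → 37.7 dB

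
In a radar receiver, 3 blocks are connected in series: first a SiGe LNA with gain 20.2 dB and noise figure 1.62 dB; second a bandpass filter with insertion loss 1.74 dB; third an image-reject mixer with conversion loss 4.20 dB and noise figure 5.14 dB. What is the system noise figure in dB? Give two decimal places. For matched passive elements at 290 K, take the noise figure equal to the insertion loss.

1.73 dB

Convert to linear (a loss of L dB is a gain of −L dB): F_i = 10^(NF_i/10), G_i = 10^(G_i,dB/10)
  Stage 1: F_1 = 10^(1.62/10) = 1.452, G_1 = 10^(20.2/10) = 104.7
  Stage 2: F_2 = 10^(1.74/10) = 1.493, G_2 = 10^(−1.74/10) = 0.6699
  Stage 3: F_3 = 10^(5.14/10) = 3.266, G_3 = 10^(−4.20/10) = 0.3802
Friis cascade:
  F = 1.452 + (1.493 − 1)/104.7 + (3.266 − 1)/70.15 = 1.489
NF = 10 log₁₀(1.489) = 1.73 dB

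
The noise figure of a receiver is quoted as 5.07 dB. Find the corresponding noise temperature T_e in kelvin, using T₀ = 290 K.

642 K

F = 10^(5.07/10) = 3.21366
T_e = (F − 1)·T₀ = (3.21366 − 1) × 290 = 642 K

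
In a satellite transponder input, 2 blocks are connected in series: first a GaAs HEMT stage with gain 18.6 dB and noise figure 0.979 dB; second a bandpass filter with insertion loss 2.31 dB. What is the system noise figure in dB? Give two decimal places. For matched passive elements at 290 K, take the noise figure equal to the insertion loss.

Convert to linear (a loss of L dB is a gain of −L dB): F_i = 10^(NF_i/10), G_i = 10^(G_i,dB/10)
  Stage 1: F_1 = 10^(0.979/10) = 1.253, G_1 = 10^(18.6/10) = 72.44
  Stage 2: F_2 = 10^(2.31/10) = 1.702, G_2 = 10^(−2.31/10) = 0.5875
Friis cascade:
  F = 1.253 + (1.702 − 1)/72.44 = 1.263
NF = 10 log₁₀(1.263) = 1.01 dB

1.01 dB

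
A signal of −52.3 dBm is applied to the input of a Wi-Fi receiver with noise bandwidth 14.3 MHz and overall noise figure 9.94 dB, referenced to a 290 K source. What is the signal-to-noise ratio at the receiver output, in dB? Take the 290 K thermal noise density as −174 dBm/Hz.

40.2 dB

Noise floor: N = −174 + 10 log₁₀(B) + NF
10 log₁₀(1.43×10⁷) = 71.55 dB
N = −174 + 71.55 + 9.94 = −92.51 dBm
SNR = P_sig − N = −52.3 − (−92.51) = 40.21 dB → 40.2 dB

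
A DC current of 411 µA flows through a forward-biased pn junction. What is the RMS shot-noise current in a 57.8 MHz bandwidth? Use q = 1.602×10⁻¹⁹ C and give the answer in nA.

87.2 nA

I_n = √(2qI·B)
2qI·B = 2 × 1.602×10⁻¹⁹ × 4.11×10⁻⁴ × 5.78×10⁷ = 7.61×10⁻¹⁵ A²
I_n = √(7.61×10⁻¹⁵) = 8.72×10⁻⁸ A = 87.2 nA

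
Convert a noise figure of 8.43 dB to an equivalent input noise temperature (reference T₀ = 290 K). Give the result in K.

F = 10^(8.43/10) = 6.96627
T_e = (F − 1)·T₀ = (6.96627 − 1) × 290 = 1730 K

1730 K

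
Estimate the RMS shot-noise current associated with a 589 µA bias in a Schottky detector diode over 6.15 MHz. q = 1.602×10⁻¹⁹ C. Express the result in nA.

I_n = √(2qI·B)
2qI·B = 2 × 1.602×10⁻¹⁹ × 5.89×10⁻⁴ × 6.15×10⁶ = 1.16×10⁻¹⁵ A²
I_n = √(1.16×10⁻¹⁵) = 3.41×10⁻⁸ A = 34.1 nA

34.1 nA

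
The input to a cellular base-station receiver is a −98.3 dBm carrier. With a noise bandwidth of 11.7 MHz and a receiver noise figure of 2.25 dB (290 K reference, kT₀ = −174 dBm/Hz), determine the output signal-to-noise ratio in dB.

Noise floor: N = −174 + 10 log₁₀(B) + NF
10 log₁₀(1.17×10⁷) = 70.68 dB
N = −174 + 70.68 + 2.25 = −101.07 dBm
SNR = P_sig − N = −98.3 − (−101.07) = 2.77 dB → 2.8 dB

2.8 dB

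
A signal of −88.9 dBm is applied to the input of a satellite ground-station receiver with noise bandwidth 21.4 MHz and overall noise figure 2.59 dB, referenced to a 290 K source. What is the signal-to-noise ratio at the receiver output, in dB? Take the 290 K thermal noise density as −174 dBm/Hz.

9.2 dB

Noise floor: N = −174 + 10 log₁₀(B) + NF
10 log₁₀(2.14×10⁷) = 73.3 dB
N = −174 + 73.3 + 2.59 = −98.11 dBm
SNR = P_sig − N = −88.9 − (−98.11) = 9.21 dB → 9.2 dB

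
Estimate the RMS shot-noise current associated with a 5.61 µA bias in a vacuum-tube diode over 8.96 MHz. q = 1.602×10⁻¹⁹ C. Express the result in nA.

I_n = √(2qI·B)
2qI·B = 2 × 1.602×10⁻¹⁹ × 5.61×10⁻⁶ × 8.96×10⁶ = 1.61×10⁻¹⁷ A²
I_n = √(1.61×10⁻¹⁷) = 4.01×10⁻⁹ A = 4.01 nA

4.01 nA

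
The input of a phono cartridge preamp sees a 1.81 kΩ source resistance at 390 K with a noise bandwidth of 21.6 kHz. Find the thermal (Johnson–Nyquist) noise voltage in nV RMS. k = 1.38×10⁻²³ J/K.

917 nV

V_n = √(4kTRB)
4kTRB = 4 × 1.38×10⁻²³ × 390 × 1.81×10³ × 2.16×10⁴ = 8.42×10⁻¹³ V²
V_n = √(8.42×10⁻¹³) = 9.17×10⁻⁷ V = 917 nV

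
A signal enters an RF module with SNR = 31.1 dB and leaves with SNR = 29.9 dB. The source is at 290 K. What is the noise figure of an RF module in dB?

1.2 dB

NF (dB) = SNR_in(dB) − SNR_out(dB) when the source is at T₀
NF = 31.1 − 29.9 = 1.2 dB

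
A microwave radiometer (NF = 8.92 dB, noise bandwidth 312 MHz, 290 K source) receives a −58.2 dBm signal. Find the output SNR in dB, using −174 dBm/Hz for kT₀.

21.9 dB

Noise floor: N = −174 + 10 log₁₀(B) + NF
10 log₁₀(3.12×10⁸) = 84.94 dB
N = −174 + 84.94 + 8.92 = −80.14 dBm
SNR = P_sig − N = −58.2 − (−80.14) = 21.94 dB → 21.9 dB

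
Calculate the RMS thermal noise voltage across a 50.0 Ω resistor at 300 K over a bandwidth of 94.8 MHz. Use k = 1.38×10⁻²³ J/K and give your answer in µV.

8.86 µV

V_n = √(4kTRB)
4kTRB = 4 × 1.38×10⁻²³ × 300 × 5.00×10¹ × 9.48×10⁷ = 7.85×10⁻¹¹ V²
V_n = √(7.85×10⁻¹¹) = 8.86×10⁻⁶ V = 8.86 µV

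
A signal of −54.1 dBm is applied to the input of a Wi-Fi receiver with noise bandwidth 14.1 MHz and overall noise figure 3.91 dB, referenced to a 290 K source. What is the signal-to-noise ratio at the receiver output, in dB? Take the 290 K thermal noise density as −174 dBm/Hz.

44.5 dB

Noise floor: N = −174 + 10 log₁₀(B) + NF
10 log₁₀(1.41×10⁷) = 71.49 dB
N = −174 + 71.49 + 3.91 = −98.60 dBm
SNR = P_sig − N = −54.1 − (−98.60) = 44.50 dB → 44.5 dB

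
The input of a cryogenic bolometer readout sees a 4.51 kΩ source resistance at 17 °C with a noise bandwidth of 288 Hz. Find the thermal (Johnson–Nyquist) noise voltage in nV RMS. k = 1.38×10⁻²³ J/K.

144 nV

T = 17 °C + 273.15 = 290.15 K
V_n = √(4kTRB)
4kTRB = 4 × 1.38×10⁻²³ × 290.15 × 4.51×10³ × 2.88×10² = 2.08×10⁻¹⁴ V²
V_n = √(2.08×10⁻¹⁴) = 1.44×10⁻⁷ V = 144 nV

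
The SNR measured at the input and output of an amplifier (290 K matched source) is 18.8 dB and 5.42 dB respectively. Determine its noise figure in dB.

13.38 dB

NF (dB) = SNR_in(dB) − SNR_out(dB) when the source is at T₀
NF = 18.8 − 5.42 = 13.38 dB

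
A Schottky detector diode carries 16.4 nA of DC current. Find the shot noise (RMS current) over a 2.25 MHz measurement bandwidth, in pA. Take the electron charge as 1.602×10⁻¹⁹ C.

I_n = √(2qI·B)
2qI·B = 2 × 1.602×10⁻¹⁹ × 1.64×10⁻⁸ × 2.25×10⁶ = 1.18×10⁻²⁰ A²
I_n = √(1.18×10⁻²⁰) = 1.09×10⁻¹⁰ A = 109 pA

109 pA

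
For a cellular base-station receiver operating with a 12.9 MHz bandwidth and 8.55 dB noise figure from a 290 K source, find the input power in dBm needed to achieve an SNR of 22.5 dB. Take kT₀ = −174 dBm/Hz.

Sensitivity = −174 + 10 log₁₀(B) + NF + SNR_min
= −174 + 71.11 + 8.55 + 22.5
= −71.84 dBm → −71.8 dBm

−71.8 dBm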